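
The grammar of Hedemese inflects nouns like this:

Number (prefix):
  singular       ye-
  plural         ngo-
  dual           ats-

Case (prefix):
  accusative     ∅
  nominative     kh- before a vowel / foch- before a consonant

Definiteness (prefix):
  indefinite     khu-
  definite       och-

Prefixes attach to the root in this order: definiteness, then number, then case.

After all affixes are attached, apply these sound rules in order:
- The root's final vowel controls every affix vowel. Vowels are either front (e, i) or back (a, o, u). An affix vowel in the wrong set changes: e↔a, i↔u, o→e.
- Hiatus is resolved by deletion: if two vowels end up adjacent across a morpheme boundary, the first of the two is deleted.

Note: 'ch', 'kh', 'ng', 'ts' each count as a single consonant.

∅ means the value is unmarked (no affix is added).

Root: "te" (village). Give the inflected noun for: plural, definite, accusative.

ngechte

Attach definiteness definite och- → ochte.
Attach number plural ngo- → ngoochte.
case = accusative: zero marking, form stays ngoochte.
Apply vowel harmony: ngoochte → ngeechte.
Apply vowel deletion: ngeechte → ngechte.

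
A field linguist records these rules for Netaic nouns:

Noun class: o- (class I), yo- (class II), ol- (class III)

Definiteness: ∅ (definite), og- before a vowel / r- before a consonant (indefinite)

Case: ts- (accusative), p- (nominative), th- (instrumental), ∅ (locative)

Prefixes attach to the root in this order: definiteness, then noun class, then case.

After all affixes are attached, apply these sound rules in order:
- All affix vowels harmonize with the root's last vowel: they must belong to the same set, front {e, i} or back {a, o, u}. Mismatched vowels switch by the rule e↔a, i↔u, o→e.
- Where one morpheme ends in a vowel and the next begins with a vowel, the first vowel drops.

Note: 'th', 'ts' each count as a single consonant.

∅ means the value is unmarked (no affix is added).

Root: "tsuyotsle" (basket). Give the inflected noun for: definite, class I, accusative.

definiteness = definite: zero marking, form stays tsuyotsle.
Attach noun class class I o- → otsuyotsle.
Attach case accusative ts- → tsotsuyotsle.
Apply vowel harmony: tsotsuyotsle → tsetsuyotsle.
Vowel deletion: no change.

tsetsuyotsle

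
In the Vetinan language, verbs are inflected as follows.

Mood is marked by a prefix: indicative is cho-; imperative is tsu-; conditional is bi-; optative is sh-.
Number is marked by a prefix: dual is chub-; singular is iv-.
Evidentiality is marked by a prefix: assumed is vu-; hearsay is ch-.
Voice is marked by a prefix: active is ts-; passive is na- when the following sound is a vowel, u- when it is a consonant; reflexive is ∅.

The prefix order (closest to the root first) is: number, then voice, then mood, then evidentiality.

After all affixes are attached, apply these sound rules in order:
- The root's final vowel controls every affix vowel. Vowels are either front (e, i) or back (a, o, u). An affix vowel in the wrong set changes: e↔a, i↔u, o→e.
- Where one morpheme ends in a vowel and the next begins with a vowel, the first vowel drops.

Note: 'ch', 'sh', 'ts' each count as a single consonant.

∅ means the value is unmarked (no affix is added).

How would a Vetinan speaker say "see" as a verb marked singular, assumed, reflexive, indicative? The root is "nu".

Attach number singular iv- → ivnu.
voice = reflexive: zero marking, form stays ivnu.
Attach mood indicative cho- → choivnu.
Attach evidentiality assumed vu- → vuchoivnu.
Apply vowel harmony: vuchoivnu → vuchouvnu.
Apply vowel deletion: vuchouvnu → vuchuvnu.

vuchuvnu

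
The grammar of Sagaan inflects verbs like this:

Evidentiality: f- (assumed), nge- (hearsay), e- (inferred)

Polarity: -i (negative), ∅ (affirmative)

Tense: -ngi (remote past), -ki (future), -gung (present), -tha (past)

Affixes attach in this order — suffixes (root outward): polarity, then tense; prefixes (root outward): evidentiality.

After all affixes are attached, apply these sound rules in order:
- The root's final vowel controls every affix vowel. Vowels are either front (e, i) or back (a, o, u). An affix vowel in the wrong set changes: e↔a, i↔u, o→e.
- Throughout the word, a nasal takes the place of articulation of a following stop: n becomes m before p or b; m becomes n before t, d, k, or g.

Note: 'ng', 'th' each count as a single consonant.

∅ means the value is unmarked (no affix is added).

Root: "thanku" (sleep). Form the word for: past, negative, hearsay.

ngathankuutha

Attach polarity negative -i → thankui.
Attach tense past -tha → thankuitha.
Attach evidentiality hearsay nge- → ngethankuitha.
Apply vowel harmony: ngethankuitha → ngathankuutha.
Nasal assimilation: no change.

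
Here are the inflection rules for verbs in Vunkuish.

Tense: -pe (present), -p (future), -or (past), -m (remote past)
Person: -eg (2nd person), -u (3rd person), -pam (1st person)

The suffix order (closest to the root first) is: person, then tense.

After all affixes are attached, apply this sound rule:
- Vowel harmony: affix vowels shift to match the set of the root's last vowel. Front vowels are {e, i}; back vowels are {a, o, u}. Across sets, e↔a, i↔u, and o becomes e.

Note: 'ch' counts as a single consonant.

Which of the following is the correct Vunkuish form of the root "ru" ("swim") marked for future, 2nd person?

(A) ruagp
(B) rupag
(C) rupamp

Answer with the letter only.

A

Attach person 2nd person -eg → rueg.
Attach tense future -p → ruegp.
Apply vowel harmony: ruegp → ruagp.
So the correct form is ruagp, option (A).
(B) rupag is wrong: it has the affixes in the wrong order.
(C) rupamp is wrong: it uses 1st person instead of 2nd person for person.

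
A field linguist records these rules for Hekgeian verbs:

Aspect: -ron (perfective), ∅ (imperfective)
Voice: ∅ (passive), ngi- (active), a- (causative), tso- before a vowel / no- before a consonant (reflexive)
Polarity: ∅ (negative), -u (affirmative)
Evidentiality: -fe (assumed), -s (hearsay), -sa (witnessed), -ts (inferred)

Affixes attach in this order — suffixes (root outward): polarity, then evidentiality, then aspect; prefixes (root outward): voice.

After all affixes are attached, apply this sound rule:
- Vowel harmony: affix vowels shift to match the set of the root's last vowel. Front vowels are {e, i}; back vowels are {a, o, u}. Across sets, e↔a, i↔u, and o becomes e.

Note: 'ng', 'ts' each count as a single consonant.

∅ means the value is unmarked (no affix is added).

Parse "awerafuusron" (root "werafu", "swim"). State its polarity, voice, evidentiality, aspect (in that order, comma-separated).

affirmative, causative, hearsay, perfective

Segment: a-werafu-u-s-ron.
polarity: -u → affirmative.
voice: a- → causative.
evidentiality: -s → hearsay.
aspect: -ron → perfective.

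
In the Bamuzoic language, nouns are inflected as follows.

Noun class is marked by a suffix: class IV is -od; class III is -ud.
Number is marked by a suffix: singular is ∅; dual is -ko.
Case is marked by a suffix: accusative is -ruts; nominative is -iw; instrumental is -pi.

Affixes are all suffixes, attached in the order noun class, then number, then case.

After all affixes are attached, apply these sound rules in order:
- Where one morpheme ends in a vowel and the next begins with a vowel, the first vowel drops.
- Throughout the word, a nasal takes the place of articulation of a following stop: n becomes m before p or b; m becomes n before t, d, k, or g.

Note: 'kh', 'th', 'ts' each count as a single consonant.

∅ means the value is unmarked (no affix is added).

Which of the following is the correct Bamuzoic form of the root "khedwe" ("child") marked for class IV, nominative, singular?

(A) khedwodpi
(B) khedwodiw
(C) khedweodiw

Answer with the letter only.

Attach noun class class IV -od → khedweod.
number = singular: zero marking, form stays khedweod.
Attach case nominative -iw → khedweodiw.
Apply vowel deletion: khedweodiw → khedwodiw.
Nasal assimilation: no change.
So the correct form is khedwodiw, option (B).
(A) khedwodpi is wrong: it uses instrumental instead of nominative for case.
(C) khedweodiw is wrong: it fails to apply the sound rule(s).

B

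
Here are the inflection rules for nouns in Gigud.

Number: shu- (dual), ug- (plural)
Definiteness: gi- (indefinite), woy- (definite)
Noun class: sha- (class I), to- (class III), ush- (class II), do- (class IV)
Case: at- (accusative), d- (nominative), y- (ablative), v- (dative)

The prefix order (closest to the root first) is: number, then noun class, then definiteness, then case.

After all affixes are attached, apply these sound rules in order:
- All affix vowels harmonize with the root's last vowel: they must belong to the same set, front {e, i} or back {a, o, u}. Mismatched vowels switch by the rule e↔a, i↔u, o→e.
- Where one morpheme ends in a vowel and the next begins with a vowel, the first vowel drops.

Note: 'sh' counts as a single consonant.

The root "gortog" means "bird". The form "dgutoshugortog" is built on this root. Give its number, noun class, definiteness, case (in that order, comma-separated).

Segment: d-gi-to-shu-gortog.
number: shu- → dual.
noun class: to- → class III.
definiteness: gi- → indefinite.
case: d- → nominative.

dual, class III, indefinite, nominative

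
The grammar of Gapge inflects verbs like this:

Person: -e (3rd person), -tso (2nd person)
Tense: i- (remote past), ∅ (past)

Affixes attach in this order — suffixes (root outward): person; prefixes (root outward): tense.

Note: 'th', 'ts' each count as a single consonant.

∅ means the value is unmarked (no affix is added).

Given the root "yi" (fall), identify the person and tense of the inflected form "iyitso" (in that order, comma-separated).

2nd person, remote past

Segment: i-yi-tso.
person: -tso → 2nd person.
tense: i- → remote past.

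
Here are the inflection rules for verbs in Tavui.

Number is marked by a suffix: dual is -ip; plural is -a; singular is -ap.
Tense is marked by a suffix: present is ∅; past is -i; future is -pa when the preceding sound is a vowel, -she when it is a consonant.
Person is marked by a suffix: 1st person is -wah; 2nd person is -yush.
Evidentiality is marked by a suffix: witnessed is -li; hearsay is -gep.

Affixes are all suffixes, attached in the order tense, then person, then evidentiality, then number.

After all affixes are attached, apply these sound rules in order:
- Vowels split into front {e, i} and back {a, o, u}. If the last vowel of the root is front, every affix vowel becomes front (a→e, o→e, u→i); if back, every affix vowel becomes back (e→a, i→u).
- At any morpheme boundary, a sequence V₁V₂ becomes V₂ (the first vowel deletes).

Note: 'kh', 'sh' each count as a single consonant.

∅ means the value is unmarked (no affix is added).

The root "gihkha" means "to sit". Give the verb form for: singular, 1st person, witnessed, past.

Attach tense past -i → gihkhai.
Attach person 1st person -wah → gihkhaiwah.
Attach evidentiality witnessed -li → gihkhaiwahli.
Attach number singular -ap → gihkhaiwahliap.
Apply vowel harmony: gihkhaiwahliap → gihkhauwahluap.
Apply vowel deletion: gihkhauwahluap → gihkhuwahlap.

gihkhuwahlap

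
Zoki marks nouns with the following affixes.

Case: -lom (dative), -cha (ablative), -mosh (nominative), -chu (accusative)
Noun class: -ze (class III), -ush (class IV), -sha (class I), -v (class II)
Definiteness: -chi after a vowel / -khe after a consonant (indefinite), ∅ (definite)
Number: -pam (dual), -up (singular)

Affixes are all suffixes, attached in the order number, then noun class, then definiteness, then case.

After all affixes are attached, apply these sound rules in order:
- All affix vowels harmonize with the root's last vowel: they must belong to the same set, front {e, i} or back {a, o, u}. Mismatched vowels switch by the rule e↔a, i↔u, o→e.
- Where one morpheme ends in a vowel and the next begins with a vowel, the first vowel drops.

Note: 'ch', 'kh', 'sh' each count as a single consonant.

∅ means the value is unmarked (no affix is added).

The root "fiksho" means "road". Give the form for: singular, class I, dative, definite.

fikshupshalom

Attach number singular -up → fikshoup.
Attach noun class class I -sha → fikshoupsha.
definiteness = definite: zero marking, form stays fikshoupsha.
Attach case dative -lom → fikshoupshalom.
Vowel harmony: no change.
Apply vowel deletion: fikshoupshalom → fikshupshalom.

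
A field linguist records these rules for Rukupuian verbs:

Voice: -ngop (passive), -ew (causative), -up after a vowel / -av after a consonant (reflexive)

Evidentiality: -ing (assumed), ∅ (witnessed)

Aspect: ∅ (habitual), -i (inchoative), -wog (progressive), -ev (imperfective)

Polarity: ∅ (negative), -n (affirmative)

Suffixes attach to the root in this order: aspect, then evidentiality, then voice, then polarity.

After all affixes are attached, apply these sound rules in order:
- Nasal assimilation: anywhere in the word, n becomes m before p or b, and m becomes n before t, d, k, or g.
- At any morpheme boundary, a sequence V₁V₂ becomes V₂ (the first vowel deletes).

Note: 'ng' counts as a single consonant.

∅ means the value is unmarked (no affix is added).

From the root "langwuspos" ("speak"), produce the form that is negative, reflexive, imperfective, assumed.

Attach aspect imperfective -ev → langwusposev.
Attach evidentiality assumed -ing → langwusposeving.
Attach voice reflexive -av (after consonant 'ng') → langwusposevingav.
polarity = negative: zero marking, form stays langwusposevingav.
Nasal assimilation: no change.
Vowel deletion: no change.

langwusposevingav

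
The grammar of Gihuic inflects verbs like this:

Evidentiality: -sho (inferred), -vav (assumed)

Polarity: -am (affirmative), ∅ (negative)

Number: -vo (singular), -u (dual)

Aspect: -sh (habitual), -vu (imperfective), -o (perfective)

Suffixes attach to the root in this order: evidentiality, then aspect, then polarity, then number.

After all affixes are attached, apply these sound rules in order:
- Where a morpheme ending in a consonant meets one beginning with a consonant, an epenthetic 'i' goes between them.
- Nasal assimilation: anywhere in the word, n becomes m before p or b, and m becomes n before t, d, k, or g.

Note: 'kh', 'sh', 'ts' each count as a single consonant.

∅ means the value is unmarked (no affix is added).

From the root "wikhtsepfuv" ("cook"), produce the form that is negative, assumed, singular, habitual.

wikhtsepfuvivavishivo

Attach evidentiality assumed -vav → wikhtsepfuvvav.
Attach aspect habitual -sh → wikhtsepfuvvavsh.
polarity = negative: zero marking, form stays wikhtsepfuvvavsh.
Attach number singular -vo → wikhtsepfuvvavshvo.
Apply epenthesis: wikhtsepfuvvavshvo → wikhtsepfuvivavishivo.
Nasal assimilation: no change.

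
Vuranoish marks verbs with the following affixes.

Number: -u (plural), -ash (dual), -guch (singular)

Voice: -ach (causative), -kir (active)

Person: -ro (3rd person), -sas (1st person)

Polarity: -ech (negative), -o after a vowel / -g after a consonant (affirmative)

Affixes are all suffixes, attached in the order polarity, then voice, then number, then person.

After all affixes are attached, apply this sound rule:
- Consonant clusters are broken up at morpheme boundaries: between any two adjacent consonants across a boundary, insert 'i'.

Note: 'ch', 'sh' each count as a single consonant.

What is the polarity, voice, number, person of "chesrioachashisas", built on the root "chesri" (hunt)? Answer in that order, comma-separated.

affirmative, causative, dual, 1st person

Segment: chesri-o-ach-ash-sas.
polarity: -o/g → affirmative.
voice: -ach → causative.
number: -ash → dual.
person: -sas → 1st person.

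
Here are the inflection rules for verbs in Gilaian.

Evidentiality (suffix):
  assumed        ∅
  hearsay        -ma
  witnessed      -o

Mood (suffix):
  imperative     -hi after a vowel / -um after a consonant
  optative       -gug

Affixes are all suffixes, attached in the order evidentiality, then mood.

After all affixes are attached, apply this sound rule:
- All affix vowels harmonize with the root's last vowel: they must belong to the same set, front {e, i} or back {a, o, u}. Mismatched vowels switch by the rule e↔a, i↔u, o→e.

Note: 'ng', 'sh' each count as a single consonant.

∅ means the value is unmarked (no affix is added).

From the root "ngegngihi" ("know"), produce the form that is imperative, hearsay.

ngegngihimehi

Attach evidentiality hearsay -ma → ngegngihima.
Attach mood imperative -hi (after vowel 'a') → ngegngihimahi.
Apply vowel harmony: ngegngihimahi → ngegngihimehi.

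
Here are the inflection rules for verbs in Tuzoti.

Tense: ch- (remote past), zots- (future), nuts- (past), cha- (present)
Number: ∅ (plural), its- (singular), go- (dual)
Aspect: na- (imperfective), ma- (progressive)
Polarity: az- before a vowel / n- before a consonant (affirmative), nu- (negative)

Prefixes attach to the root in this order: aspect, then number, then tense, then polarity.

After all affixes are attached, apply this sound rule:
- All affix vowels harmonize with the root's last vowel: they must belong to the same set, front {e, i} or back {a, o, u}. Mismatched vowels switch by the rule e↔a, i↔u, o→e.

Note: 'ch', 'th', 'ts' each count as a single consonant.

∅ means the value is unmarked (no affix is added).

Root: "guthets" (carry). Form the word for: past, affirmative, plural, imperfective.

nnitsneguthets

Attach aspect imperfective na- → naguthets.
number = plural: zero marking, form stays naguthets.
Attach tense past nuts- → nutsnaguthets.
Attach polarity affirmative n- (before consonant 'n') → nnutsnaguthets.
Apply vowel harmony: nnutsnaguthets → nnitsneguthets.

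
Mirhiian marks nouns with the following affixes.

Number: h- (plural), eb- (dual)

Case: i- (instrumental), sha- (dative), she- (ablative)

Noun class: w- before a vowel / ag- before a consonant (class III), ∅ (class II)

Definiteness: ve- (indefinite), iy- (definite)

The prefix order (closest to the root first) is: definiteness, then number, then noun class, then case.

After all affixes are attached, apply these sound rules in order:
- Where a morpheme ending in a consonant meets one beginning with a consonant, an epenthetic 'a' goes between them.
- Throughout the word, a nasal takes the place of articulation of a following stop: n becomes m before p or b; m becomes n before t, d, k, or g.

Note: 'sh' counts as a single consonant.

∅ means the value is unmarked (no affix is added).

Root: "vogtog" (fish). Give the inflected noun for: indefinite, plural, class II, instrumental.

ihavevogtog

Attach definiteness indefinite ve- → vevogtog.
Attach number plural h- → hvevogtog.
noun class = class II: zero marking, form stays hvevogtog.
Attach case instrumental i- → ihvevogtog.
Apply epenthesis: ihvevogtog → ihavevogtog.
Nasal assimilation: no change.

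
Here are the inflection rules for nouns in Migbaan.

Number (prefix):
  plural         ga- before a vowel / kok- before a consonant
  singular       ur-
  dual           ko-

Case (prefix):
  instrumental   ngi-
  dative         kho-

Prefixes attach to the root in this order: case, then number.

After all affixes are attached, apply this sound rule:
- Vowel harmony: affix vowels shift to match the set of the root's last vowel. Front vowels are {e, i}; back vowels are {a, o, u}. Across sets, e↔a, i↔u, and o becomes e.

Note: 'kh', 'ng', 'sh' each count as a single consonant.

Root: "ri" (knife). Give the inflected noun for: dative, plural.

Attach case dative kho- → khori.
Attach number plural kok- (before consonant 'kh') → kokkhori.
Apply vowel harmony: kokkhori → kekkheri.

kekkheri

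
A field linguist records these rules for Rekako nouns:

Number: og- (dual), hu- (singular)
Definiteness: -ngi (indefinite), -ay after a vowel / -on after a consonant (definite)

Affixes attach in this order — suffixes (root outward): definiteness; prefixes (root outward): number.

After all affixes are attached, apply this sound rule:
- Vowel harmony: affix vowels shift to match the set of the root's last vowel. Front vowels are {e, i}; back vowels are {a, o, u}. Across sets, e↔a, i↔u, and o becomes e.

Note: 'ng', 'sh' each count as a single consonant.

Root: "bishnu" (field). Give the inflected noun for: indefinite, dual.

ogbishnungu

Attach definiteness indefinite -ngi → bishnungi.
Attach number dual og- → ogbishnungi.
Apply vowel harmony: ogbishnungi → ogbishnungu.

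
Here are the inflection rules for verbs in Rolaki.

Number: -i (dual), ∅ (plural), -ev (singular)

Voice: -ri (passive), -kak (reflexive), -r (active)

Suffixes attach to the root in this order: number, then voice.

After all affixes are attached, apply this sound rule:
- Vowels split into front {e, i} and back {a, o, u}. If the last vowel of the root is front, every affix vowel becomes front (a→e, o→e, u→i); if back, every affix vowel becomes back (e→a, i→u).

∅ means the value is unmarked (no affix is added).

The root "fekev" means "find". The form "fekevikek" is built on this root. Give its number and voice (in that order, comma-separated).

dual, reflexive

Segment: fekev-i-kak.
number: -i → dual.
voice: -kak → reflexive.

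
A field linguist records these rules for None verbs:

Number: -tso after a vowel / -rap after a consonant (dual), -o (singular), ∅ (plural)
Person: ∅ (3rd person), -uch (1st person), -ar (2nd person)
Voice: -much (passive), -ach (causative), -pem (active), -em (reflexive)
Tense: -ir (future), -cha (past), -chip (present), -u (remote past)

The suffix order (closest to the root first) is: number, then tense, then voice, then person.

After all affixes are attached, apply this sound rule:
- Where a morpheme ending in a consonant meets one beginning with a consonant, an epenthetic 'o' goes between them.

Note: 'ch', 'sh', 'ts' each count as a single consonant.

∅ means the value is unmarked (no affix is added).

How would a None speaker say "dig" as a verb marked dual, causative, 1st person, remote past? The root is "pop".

Attach number dual -rap (after consonant 'p') → poprap.
Attach tense remote past -u → poprapu.
Attach voice causative -ach → poprapuach.
Attach person 1st person -uch → poprapuachuch.
Apply epenthesis: poprapuachuch → poporapuachuch.

poporapuachuch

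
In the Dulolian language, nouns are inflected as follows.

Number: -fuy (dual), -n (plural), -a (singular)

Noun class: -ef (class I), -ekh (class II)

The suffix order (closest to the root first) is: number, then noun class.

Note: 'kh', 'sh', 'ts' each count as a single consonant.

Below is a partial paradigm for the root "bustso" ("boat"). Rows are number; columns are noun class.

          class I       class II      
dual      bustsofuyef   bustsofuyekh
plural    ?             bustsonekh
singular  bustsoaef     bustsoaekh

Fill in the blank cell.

bustsonef

Attach number plural -n → bustson.
Attach noun class class I -ef → bustsonef.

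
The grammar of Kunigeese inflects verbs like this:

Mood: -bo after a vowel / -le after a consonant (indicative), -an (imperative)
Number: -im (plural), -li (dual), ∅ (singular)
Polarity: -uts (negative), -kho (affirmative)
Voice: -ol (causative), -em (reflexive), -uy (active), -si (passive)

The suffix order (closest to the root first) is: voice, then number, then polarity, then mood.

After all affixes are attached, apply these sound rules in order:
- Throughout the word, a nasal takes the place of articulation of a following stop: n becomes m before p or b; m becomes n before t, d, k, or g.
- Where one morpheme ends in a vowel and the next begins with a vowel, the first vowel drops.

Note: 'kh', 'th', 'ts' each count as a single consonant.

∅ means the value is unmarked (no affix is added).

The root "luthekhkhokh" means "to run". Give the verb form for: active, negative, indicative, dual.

Attach voice active -uy → luthekhkhokhuy.
Attach number dual -li → luthekhkhokhuyli.
Attach polarity negative -uts → luthekhkhokhuyliuts.
Attach mood indicative -le (after consonant 'ts') → luthekhkhokhuyliutsle.
Nasal assimilation: no change.
Apply vowel deletion: luthekhkhokhuyliutsle → luthekhkhokhuylutsle.

luthekhkhokhuylutsle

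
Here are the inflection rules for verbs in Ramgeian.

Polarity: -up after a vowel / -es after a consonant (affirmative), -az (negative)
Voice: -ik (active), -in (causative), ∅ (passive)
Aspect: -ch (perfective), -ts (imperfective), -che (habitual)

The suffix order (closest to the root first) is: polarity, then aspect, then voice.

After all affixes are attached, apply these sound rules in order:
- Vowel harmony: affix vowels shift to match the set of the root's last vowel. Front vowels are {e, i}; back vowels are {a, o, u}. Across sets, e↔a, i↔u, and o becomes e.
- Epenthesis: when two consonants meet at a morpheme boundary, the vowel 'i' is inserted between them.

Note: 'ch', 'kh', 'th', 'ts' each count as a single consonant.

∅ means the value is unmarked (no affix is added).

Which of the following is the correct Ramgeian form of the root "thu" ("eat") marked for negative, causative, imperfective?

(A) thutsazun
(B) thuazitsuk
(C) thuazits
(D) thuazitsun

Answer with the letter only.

D

Attach polarity negative -az → thuaz.
Attach aspect imperfective -ts → thuazts.
Attach voice causative -in → thuaztsin.
Apply vowel harmony: thuaztsin → thuaztsun.
Apply epenthesis: thuaztsun → thuazitsun.
So the correct form is thuazitsun, option (D).
(A) thutsazun is wrong: it has the affixes in the wrong order.
(B) thuazitsuk is wrong: it uses active instead of causative for voice.
(C) thuazits is wrong: it uses passive instead of causative for voice.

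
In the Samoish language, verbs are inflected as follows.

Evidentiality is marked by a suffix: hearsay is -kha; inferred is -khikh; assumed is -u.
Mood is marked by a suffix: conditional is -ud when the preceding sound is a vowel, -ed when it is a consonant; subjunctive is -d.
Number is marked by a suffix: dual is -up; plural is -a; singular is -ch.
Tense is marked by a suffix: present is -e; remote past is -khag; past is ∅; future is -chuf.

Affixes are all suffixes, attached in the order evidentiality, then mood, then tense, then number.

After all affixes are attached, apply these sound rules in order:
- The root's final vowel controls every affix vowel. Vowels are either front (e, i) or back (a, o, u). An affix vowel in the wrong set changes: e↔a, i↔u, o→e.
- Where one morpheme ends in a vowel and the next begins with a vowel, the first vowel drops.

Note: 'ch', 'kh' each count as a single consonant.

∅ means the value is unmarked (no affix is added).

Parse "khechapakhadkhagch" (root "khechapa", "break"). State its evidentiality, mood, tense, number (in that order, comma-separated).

hearsay, subjunctive, remote past, singular

Segment: khechapa-kha-d-khag-ch.
evidentiality: -kha → hearsay.
mood: -d → subjunctive.
tense: -khag → remote past.
number: -ch → singular.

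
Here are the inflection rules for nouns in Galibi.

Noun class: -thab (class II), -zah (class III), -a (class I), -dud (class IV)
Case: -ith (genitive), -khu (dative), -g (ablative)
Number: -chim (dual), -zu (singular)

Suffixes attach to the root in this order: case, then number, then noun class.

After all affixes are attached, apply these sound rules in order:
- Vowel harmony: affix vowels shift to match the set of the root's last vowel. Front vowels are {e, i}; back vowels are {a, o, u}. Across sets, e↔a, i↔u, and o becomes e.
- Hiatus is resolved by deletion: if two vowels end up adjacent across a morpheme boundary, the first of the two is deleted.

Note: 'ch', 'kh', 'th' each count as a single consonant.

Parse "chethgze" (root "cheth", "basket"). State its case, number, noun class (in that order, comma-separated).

ablative, singular, class I

Segment: cheth-g-zu-a.
case: -g → ablative.
number: -zu → singular.
noun class: -a → class I.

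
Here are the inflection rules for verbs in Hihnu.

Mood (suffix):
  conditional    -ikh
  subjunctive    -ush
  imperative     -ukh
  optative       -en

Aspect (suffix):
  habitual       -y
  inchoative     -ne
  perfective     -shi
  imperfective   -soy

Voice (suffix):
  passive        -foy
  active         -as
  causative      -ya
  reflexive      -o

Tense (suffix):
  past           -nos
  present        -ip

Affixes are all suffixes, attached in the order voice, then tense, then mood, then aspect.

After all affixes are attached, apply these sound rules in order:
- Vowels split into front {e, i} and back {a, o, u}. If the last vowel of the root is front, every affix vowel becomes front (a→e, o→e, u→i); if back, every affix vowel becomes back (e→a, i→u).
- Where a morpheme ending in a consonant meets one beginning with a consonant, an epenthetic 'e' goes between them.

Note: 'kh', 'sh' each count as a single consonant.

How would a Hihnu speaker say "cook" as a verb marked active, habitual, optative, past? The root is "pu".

Attach voice active -as → puas.
Attach tense past -nos → puasnos.
Attach mood optative -en → puasnosen.
Attach aspect habitual -y → puasnoseny.
Apply vowel harmony: puasnoseny → puasnosany.
Apply epenthesis: puasnosany → puasenosaney.

puasenosaney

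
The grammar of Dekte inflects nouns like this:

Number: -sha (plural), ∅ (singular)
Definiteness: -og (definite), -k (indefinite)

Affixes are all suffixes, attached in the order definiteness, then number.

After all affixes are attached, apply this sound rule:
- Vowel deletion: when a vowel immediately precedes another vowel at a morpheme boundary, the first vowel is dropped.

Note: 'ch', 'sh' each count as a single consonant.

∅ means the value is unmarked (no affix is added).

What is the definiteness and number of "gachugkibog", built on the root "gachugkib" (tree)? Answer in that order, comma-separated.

definite, singular

Segment: gachugkib-og.
definiteness: -og → definite.
number: ∅ → singular.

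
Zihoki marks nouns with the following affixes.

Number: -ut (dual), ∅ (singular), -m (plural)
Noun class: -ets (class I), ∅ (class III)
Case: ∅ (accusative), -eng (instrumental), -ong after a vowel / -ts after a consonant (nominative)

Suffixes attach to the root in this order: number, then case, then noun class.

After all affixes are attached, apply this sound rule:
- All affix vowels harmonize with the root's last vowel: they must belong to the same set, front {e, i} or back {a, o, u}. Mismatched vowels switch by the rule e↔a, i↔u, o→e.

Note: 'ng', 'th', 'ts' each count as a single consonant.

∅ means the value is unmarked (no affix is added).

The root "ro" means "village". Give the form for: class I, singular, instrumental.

roangats

number = singular: zero marking, form stays ro.
Attach case instrumental -eng → roeng.
Attach noun class class I -ets → roengets.
Apply vowel harmony: roengets → roangats.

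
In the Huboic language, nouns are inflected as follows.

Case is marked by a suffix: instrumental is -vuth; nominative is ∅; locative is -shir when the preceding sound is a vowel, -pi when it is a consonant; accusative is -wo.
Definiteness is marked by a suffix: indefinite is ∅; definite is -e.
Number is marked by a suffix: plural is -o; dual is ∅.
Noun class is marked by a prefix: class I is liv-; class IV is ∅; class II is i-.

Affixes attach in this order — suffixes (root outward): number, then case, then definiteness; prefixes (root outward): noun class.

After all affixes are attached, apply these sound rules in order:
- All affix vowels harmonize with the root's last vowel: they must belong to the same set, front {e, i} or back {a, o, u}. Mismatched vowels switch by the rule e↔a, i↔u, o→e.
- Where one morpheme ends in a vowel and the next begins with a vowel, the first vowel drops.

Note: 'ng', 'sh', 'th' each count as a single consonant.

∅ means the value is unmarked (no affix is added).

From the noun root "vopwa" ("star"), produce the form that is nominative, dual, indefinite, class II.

number = dual: zero marking, form stays vopwa.
case = nominative: zero marking, form stays vopwa.
definiteness = indefinite: zero marking, form stays vopwa.
Attach noun class class II i- → ivopwa.
Apply vowel harmony: ivopwa → uvopwa.
Vowel deletion: no change.

uvopwa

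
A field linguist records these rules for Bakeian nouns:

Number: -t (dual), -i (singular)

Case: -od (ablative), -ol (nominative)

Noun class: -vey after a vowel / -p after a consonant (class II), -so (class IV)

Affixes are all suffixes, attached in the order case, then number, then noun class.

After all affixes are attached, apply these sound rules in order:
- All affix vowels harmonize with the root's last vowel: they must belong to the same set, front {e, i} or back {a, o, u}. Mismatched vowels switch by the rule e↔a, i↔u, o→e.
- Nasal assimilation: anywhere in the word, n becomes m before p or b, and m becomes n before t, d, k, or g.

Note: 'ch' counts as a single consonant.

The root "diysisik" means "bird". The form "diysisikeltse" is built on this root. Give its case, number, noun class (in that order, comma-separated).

nominative, dual, class IV

Segment: diysisik-ol-t-so.
case: -ol → nominative.
number: -t → dual.
noun class: -so → class IV.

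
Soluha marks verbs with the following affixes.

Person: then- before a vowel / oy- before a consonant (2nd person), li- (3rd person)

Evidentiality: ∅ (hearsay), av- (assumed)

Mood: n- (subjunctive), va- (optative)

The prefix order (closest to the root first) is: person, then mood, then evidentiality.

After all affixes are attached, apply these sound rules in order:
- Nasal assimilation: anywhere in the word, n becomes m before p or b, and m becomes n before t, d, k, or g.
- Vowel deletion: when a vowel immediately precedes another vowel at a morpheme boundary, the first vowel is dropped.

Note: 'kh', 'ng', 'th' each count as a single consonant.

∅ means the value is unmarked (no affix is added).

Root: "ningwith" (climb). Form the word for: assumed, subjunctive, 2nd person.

avnoyningwith

Attach person 2nd person oy- (before consonant 'n') → oyningwith.
Attach mood subjunctive n- → noyningwith.
Attach evidentiality assumed av- → avnoyningwith.
Nasal assimilation: no change.
Vowel deletion: no change.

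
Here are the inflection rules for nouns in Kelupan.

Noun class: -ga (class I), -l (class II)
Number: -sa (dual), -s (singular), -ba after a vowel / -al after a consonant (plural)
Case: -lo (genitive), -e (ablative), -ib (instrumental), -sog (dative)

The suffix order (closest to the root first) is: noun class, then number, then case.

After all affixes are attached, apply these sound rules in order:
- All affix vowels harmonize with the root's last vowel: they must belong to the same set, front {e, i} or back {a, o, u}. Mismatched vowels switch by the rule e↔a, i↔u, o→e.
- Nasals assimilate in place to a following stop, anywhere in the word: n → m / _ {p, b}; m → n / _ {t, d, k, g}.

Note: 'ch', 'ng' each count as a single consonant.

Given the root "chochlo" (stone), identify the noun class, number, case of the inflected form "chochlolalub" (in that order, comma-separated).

class II, plural, instrumental

Segment: chochlo-l-al-ib.
noun class: -l → class II.
number: -ba/al → plural.
case: -ib → instrumental.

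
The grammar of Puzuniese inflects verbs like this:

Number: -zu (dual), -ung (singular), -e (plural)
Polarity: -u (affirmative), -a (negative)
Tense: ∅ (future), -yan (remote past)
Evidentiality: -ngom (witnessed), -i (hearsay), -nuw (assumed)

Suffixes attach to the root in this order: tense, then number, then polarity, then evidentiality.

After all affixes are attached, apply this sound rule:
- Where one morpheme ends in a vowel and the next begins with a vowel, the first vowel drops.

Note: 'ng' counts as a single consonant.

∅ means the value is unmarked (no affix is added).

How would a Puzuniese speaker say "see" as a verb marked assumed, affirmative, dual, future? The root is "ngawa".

ngawazunuw

tense = future: zero marking, form stays ngawa.
Attach number dual -zu → ngawazu.
Attach polarity affirmative -u → ngawazuu.
Attach evidentiality assumed -nuw → ngawazuunuw.
Apply vowel deletion: ngawazuunuw → ngawazunuw.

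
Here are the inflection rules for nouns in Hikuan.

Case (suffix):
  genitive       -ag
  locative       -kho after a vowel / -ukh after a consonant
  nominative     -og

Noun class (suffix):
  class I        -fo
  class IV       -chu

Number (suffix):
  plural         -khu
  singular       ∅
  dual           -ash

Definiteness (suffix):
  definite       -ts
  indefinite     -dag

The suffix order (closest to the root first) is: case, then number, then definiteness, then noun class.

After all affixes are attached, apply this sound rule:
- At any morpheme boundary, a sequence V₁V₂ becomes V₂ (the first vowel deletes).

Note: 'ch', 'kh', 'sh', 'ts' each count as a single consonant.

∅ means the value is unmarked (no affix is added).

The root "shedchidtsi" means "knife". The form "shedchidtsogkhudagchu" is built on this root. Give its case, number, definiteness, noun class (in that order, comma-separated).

Segment: shedchidtsi-og-khu-dag-chu.
case: -og → nominative.
number: -khu → plural.
definiteness: -dag → indefinite.
noun class: -chu → class IV.

nominative, plural, indefinite, class IV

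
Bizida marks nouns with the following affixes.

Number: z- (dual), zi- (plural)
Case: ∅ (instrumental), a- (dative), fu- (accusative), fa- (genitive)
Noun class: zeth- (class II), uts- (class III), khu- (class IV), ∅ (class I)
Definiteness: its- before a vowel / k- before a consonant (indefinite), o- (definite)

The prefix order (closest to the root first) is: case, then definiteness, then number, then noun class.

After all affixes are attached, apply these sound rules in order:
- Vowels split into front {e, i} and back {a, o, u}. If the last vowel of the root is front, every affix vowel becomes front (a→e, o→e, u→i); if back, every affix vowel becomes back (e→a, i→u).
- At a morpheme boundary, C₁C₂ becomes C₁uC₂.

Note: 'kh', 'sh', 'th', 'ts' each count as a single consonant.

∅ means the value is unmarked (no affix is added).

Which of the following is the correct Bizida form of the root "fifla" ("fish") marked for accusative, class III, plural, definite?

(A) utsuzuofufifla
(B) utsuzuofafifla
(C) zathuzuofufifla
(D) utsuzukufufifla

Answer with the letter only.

A

Attach case accusative fu- → fufifla.
Attach definiteness definite o- → ofufifla.
Attach number plural zi- → ziofufifla.
Attach noun class class III uts- → utsziofufifla.
Apply vowel harmony: utsziofufifla → utszuofufifla.
Apply epenthesis: utszuofufifla → utsuzuofufifla.
So the correct form is utsuzuofufifla, option (A).
(B) utsuzuofafifla is wrong: it uses genitive instead of accusative for case.
(D) utsuzukufufifla is wrong: it uses indefinite instead of definite for definiteness.
(C) zathuzuofufifla is wrong: it uses class II instead of class III for noun class.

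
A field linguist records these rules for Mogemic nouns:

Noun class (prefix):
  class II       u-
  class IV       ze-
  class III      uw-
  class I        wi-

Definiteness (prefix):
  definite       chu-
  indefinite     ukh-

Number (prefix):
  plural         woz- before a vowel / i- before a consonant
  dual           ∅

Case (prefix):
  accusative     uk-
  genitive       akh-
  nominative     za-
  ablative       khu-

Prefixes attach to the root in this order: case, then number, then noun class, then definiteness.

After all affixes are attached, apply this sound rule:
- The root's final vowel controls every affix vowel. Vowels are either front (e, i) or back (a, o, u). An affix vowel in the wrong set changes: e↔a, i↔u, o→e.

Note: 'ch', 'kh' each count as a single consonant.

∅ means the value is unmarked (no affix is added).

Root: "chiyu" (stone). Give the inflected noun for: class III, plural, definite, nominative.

chuuwuzachiyu

Attach case nominative za- → zachiyu.
Attach number plural i- (before consonant 'z') → izachiyu.
Attach noun class class III uw- → uwizachiyu.
Attach definiteness definite chu- → chuuwizachiyu.
Apply vowel harmony: chuuwizachiyu → chuuwuzachiyu.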